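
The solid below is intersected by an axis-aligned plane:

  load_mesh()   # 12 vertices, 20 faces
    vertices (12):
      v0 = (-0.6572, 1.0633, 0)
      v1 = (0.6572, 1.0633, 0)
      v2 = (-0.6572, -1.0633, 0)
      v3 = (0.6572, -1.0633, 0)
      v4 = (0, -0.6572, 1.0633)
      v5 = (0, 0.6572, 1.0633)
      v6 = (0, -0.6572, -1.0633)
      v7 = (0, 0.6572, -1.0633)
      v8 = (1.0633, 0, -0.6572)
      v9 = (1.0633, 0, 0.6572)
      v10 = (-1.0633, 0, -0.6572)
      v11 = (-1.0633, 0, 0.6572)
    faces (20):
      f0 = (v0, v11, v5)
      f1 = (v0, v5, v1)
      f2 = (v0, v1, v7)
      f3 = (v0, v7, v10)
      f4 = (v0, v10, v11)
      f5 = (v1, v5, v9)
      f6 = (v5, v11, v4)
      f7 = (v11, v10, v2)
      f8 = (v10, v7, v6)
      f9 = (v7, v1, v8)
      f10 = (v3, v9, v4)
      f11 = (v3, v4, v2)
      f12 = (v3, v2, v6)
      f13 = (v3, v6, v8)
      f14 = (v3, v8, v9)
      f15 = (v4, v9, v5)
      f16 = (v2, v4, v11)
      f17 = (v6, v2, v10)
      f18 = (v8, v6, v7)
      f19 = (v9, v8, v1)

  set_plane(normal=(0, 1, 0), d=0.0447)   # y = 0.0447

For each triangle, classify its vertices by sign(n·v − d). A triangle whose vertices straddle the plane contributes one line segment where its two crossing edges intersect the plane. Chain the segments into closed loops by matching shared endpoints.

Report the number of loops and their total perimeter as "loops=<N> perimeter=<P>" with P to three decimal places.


loops=1 perimeter=7.074

Straddling triangles (10 of 20):
  (v0,v11,v5) [+-+] → (-1.04623, 0.0447, 0.629572)–(-0.990979, 0.0447, 0.684821)  len=0.0781
  (v0,v7,v10) [++-] → (-0.990979, 0.0447, -0.684821)–(-1.04623, 0.0447, -0.629572)  len=0.0781
  (v0,v10,v11) [+--] → (-1.04623, 0.0447, -0.629572)–(-1.04623, 0.0447, 0.629572)  len=1.2591
  (v1,v5,v9) [++-] → (0.990979, 0.0447, 0.684821)–(1.04623, 0.0447, 0.629572)  len=0.0781
  (v5,v11,v4) [+--] → (-0.990979, 0.0447, 0.684821)–(0, 0.0447, 1.0633)  len=1.0608
  (v10,v7,v6) [-+-] → (-0.990979, 0.0447, -0.684821)–(0, 0.0447, -1.0633)  len=1.0608
  (v7,v1,v8) [++-] → (1.04623, 0.0447, -0.629572)–(0.990979, 0.0447, -0.684821)  len=0.0781
  (v4,v9,v5) [--+] → (0.990979, 0.0447, 0.684821)–(0, 0.0447, 1.0633)  len=1.0608
  (v8,v6,v7) [--+] → (0, 0.0447, -1.0633)–(0.990979, 0.0447, -0.684821)  len=1.0608
  (v9,v8,v1) [--+] → (1.04623, 0.0447, -0.629572)–(1.04623, 0.0447, 0.629572)  len=1.2591

Chained into 1 loop(s):
  loop 1: 10 segments, perimeter = 7.0740
Total perimeter = 7.074


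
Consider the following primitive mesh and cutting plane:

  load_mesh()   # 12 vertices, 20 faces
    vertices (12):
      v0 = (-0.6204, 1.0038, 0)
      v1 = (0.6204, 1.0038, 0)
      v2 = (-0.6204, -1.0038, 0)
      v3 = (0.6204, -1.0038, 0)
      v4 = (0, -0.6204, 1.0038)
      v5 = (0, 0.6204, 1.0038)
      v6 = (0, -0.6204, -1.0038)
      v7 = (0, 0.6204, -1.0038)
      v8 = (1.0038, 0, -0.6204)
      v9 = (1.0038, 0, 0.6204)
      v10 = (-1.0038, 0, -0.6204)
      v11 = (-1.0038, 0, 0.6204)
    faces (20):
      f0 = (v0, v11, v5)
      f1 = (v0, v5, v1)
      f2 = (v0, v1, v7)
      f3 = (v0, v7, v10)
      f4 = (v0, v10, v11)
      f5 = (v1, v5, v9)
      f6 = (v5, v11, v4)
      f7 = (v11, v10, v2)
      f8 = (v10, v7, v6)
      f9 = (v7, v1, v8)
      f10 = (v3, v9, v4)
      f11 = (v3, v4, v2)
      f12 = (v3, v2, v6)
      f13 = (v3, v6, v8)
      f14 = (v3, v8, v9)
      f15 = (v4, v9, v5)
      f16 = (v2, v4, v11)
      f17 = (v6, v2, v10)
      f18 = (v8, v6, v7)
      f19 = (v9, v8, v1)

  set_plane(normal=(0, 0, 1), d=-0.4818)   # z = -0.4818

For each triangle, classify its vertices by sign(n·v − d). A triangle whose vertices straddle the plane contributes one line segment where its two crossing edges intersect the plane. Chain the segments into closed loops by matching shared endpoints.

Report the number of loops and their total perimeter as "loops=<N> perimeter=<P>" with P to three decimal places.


loops=1 perimeter=5.619

Straddling triangles (10 of 20):
  (v0,v1,v7) [++-] → (0.322623, 0.819777, -0.4818)–(-0.322623, 0.819777, -0.4818)  len=0.6452
  (v0,v7,v10) [+--] → (-0.322623, 0.819777, -0.4818)–(-0.918147, 0.224253, -0.4818)  len=0.8422
  (v0,v10,v11) [+-+] → (-0.918147, 0.224253, -0.4818)–(-1.0038, 0, -0.4818)  len=0.2401
  (v11,v10,v2) [+-+] → (-1.0038, 0, -0.4818)–(-0.918147, -0.224253, -0.4818)  len=0.2401
  (v7,v1,v8) [-+-] → (0.322623, 0.819777, -0.4818)–(0.918147, 0.224253, -0.4818)  len=0.8422
  (v3,v2,v6) [++-] → (-0.322623, -0.819777, -0.4818)–(0.322623, -0.819777, -0.4818)  len=0.6452
  (v3,v6,v8) [+--] → (0.322623, -0.819777, -0.4818)–(0.918147, -0.224253, -0.4818)  len=0.8422
  (v3,v8,v9) [+-+] → (0.918147, -0.224253, -0.4818)–(1.0038, 0, -0.4818)  len=0.2401
  (v6,v2,v10) [-+-] → (-0.322623, -0.819777, -0.4818)–(-0.918147, -0.224253, -0.4818)  len=0.8422
  (v9,v8,v1) [+-+] → (1.0038, 0, -0.4818)–(0.918147, 0.224253, -0.4818)  len=0.2401

Chained into 1 loop(s):
  loop 1: 10 segments, perimeter = 5.6195
Total perimeter = 5.619


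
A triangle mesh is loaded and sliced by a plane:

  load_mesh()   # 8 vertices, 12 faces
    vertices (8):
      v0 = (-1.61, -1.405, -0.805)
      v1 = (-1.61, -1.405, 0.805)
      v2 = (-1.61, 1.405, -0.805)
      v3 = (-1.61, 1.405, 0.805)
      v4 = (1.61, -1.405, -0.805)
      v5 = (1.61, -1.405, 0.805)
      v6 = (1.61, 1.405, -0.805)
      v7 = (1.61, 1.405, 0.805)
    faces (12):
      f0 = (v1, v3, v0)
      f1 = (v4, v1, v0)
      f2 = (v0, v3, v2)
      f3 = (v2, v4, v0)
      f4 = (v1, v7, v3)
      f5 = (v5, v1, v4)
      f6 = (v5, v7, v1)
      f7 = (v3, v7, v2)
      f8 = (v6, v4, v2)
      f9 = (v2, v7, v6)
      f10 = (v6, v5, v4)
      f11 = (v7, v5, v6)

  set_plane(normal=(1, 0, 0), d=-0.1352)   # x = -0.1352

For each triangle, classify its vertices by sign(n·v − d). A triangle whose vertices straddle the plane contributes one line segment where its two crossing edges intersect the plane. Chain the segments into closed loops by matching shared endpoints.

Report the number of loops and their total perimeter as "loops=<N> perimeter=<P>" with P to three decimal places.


loops=1 perimeter=8.840

Straddling triangles (8 of 12):
  (v4,v1,v0) [+--] → (-0.1352, -1.405, 0.0676)–(-0.1352, -1.405, -0.805)  len=0.8726
  (v2,v4,v0) [-+-] → (-0.1352, 0.117985, -0.805)–(-0.1352, -1.405, -0.805)  len=1.5230
  (v1,v7,v3) [-+-] → (-0.1352, -0.117985, 0.805)–(-0.1352, 1.405, 0.805)  len=1.5230
  (v5,v1,v4) [+-+] → (-0.1352, -1.405, 0.805)–(-0.1352, -1.405, 0.0676)  len=0.7374
  (v5,v7,v1) [++-] → (-0.1352, -0.117985, 0.805)–(-0.1352, -1.405, 0.805)  len=1.2870
  (v3,v7,v2) [-+-] → (-0.1352, 1.405, 0.805)–(-0.1352, 1.405, -0.0676)  len=0.8726
  (v6,v4,v2) [++-] → (-0.1352, 0.117985, -0.805)–(-0.1352, 1.405, -0.805)  len=1.2870
  (v2,v7,v6) [-++] → (-0.1352, 1.405, -0.0676)–(-0.1352, 1.405, -0.805)  len=0.7374

Chained into 1 loop(s):
  loop 1: 8 segments, perimeter = 8.8400
Total perimeter = 8.840


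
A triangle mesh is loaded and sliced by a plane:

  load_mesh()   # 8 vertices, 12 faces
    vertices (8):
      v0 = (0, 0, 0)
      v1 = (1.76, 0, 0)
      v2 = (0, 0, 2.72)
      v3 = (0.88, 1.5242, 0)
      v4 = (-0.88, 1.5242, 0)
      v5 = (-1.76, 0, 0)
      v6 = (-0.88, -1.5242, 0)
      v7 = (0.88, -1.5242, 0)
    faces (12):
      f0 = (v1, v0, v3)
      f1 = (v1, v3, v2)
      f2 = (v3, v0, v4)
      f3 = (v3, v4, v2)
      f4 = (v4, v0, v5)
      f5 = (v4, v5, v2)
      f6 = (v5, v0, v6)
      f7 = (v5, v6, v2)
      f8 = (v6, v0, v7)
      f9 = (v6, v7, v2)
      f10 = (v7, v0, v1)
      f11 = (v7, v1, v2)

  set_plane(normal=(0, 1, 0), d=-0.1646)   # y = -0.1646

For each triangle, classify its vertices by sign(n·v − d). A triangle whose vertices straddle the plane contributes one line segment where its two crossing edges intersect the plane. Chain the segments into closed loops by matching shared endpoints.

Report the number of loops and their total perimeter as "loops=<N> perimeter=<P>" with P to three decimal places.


loops=1 perimeter=9.300

Straddling triangles (6 of 12):
  (v5,v0,v6) [++-] → (-0.0950321, -0.1646, 0)–(-1.66497, -0.1646, 0)  len=1.5699
  (v5,v6,v2) [+-+] → (-1.66497, -0.1646, 0)–(-0.0950321, -0.1646, 2.42626)  len=2.8899
  (v6,v0,v7) [-+-] → (-0.0950321, -0.1646, 0)–(0.0950321, -0.1646, 0)  len=0.1901
  (v6,v7,v2) [--+] → (0.0950321, -0.1646, 2.42626)–(-0.0950321, -0.1646, 2.42626)  len=0.1901
  (v7,v0,v1) [-++] → (0.0950321, -0.1646, 0)–(1.66497, -0.1646, 0)  len=1.5699
  (v7,v1,v2) [-++] → (1.66497, -0.1646, 0)–(0.0950321, -0.1646, 2.42626)  len=2.8899

Chained into 1 loop(s):
  loop 1: 6 segments, perimeter = 9.2998
Total perimeter = 9.300


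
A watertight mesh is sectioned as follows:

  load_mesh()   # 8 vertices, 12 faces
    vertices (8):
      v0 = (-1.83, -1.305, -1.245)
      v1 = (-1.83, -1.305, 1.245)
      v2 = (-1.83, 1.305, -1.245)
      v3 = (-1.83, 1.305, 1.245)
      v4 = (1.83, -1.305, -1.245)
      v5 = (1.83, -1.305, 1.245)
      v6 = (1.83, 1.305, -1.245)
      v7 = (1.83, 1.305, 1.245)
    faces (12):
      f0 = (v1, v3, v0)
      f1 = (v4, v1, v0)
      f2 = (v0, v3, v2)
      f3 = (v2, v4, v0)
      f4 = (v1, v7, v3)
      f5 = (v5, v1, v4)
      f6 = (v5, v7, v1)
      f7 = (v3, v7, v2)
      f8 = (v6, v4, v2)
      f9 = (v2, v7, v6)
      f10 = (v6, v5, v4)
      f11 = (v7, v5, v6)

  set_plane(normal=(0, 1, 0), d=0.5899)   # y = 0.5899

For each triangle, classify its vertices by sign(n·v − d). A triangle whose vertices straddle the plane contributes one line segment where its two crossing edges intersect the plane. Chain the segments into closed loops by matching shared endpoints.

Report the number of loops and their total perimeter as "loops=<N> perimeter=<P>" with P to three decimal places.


loops=1 perimeter=12.300

Straddling triangles (8 of 12):
  (v1,v3,v0) [-+-] → (-1.83, 0.5899, 1.245)–(-1.83, 0.5899, 0.562778)  len=0.6822
  (v0,v3,v2) [-++] → (-1.83, 0.5899, 0.562778)–(-1.83, 0.5899, -1.245)  len=1.8078
  (v2,v4,v0) [+--] → (-0.827216, 0.5899, -1.245)–(-1.83, 0.5899, -1.245)  len=1.0028
  (v1,v7,v3) [-++] → (0.827216, 0.5899, 1.245)–(-1.83, 0.5899, 1.245)  len=2.6572
  (v5,v7,v1) [-+-] → (1.83, 0.5899, 1.245)–(0.827216, 0.5899, 1.245)  len=1.0028
  (v6,v4,v2) [+-+] → (1.83, 0.5899, -1.245)–(-0.827216, 0.5899, -1.245)  len=2.6572
  (v6,v5,v4) [+--] → (1.83, 0.5899, -0.562778)–(1.83, 0.5899, -1.245)  len=0.6822
  (v7,v5,v6) [+-+] → (1.83, 0.5899, 1.245)–(1.83, 0.5899, -0.562778)  len=1.8078

Chained into 1 loop(s):
  loop 1: 8 segments, perimeter = 12.3000
Total perimeter = 12.300


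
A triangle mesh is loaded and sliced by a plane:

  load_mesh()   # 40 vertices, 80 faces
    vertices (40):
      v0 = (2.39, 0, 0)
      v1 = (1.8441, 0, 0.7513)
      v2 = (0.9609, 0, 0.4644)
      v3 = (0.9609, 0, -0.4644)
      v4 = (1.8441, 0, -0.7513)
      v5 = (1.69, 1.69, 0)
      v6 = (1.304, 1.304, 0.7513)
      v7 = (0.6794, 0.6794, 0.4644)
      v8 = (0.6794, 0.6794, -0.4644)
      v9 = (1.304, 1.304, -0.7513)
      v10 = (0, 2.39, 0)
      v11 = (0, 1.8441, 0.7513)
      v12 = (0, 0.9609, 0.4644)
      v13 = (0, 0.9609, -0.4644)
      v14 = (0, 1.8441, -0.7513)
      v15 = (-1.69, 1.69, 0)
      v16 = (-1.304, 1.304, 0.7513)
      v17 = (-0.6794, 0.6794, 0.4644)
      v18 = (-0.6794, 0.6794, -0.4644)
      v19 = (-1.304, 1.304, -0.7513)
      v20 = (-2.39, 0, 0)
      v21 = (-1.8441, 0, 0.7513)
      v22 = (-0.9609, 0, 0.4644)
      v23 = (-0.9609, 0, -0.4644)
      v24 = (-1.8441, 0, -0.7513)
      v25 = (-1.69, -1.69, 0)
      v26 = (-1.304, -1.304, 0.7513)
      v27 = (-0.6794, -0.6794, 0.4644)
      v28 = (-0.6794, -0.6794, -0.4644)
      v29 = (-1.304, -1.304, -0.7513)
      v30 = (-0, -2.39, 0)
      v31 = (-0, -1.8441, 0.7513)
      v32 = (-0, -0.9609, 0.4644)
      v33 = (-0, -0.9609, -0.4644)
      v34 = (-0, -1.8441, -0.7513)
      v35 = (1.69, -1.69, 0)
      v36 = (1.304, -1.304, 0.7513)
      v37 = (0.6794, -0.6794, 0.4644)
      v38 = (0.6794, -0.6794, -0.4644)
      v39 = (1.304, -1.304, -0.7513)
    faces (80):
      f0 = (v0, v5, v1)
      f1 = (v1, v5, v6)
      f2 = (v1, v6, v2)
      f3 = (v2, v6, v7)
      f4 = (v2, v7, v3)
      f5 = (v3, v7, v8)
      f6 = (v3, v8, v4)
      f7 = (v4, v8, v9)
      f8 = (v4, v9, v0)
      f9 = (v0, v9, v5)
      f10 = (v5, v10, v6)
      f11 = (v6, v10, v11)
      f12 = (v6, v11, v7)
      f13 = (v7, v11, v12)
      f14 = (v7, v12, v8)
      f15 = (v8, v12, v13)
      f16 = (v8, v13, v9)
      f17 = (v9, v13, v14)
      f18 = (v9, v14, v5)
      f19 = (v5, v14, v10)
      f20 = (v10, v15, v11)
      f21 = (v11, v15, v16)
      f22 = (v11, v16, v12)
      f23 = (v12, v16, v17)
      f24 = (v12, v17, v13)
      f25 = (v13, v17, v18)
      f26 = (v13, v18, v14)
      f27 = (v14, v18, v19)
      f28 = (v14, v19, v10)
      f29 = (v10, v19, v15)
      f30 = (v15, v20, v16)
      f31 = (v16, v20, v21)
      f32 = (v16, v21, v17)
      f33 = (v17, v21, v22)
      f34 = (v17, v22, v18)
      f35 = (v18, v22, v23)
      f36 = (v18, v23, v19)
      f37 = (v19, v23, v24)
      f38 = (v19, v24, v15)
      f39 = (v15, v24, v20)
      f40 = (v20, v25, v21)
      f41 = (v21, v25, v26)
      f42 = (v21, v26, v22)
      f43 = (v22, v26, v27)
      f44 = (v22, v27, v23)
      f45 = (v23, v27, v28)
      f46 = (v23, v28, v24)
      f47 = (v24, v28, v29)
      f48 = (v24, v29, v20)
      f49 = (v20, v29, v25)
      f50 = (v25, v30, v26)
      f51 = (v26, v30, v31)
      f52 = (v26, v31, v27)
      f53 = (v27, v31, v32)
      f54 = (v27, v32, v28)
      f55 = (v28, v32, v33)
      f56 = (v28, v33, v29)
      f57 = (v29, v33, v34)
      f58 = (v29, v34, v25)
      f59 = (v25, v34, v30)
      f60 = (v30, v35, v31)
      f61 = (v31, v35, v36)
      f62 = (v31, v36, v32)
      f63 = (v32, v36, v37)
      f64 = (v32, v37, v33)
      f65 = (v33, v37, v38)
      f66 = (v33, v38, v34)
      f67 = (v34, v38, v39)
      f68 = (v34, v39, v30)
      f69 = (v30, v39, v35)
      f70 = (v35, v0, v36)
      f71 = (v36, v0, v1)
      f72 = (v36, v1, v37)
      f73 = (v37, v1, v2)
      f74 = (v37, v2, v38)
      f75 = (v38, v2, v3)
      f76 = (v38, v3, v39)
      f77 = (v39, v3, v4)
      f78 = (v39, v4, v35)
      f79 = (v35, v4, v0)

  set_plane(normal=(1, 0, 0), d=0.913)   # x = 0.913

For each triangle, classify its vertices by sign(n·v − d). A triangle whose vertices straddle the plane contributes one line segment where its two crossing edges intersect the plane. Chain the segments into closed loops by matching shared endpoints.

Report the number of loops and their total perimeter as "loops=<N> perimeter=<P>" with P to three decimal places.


Straddling triangles (24 of 80):
  (v2,v6,v7) [++-] → (0.913, 0.913, 0.5717)–(0.913, 0.115607, 0.4644)  len=0.8046
  (v2,v7,v3) [+-+] → (0.913, 0.115607, 0.4644)–(0.913, 0.115607, -0.306356)  len=0.7708
  (v3,v7,v8) [+--] → (0.913, 0.115607, -0.306356)–(0.913, 0.115607, -0.4644)  len=0.1580
  (v3,v8,v4) [+-+] → (0.913, 0.115607, -0.4644)–(0.913, 0.543135, -0.521943)  len=0.4314
  (v4,v8,v9) [+-+] → (0.913, 0.543135, -0.521943)–(0.913, 0.913, -0.5717)  len=0.3732
  (v5,v10,v6) [+-+] → (0.913, 2.01183, 0)–(0.913, 1.62963, 0.526025)  len=0.6502
  (v6,v10,v11) [+--] → (0.913, 1.62963, 0.526025)–(0.913, 1.46595, 0.7513)  len=0.2785
  (v6,v11,v7) [+--] → (0.913, 1.46595, 0.7513)–(0.913, 0.913, 0.5717)  len=0.5814
  (v8,v13,v9) [--+] → (0.913, 1.20112, -0.665274)–(0.913, 0.913, -0.5717)  len=0.3029
  (v9,v13,v14) [+--] → (0.913, 1.20112, -0.665274)–(0.913, 1.46595, -0.7513)  len=0.2784
  (v9,v14,v5) [+-+] → (0.913, 1.46595, -0.7513)–(0.913, 1.76085, -0.34542)  len=0.5017
  (v5,v14,v10) [+--] → (0.913, 1.76085, -0.34542)–(0.913, 2.01183, 0)  len=0.4270
  (v30,v35,v31) [-+-] → (0.913, -2.01183, 0)–(0.913, -1.76085, 0.34542)  len=0.4270
  (v31,v35,v36) [-++] → (0.913, -1.76085, 0.34542)–(0.913, -1.46595, 0.7513)  len=0.5017
  (v31,v36,v32) [-+-] → (0.913, -1.46595, 0.7513)–(0.913, -1.20112, 0.665274)  len=0.2784
  (v32,v36,v37) [-+-] → (0.913, -1.20112, 0.665274)–(0.913, -0.913, 0.5717)  len=0.3029
  (v34,v38,v39) [--+] → (0.913, -0.913, -0.5717)–(0.913, -1.46595, -0.7513)  len=0.5814
  (v34,v39,v30) [-+-] → (0.913, -1.46595, -0.7513)–(0.913, -1.62963, -0.526025)  len=0.2785
  (v30,v39,v35) [-++] → (0.913, -1.62963, -0.526025)–(0.913, -2.01183, 0)  len=0.6502
  (v36,v1,v37) [++-] → (0.913, -0.543135, 0.521943)–(0.913, -0.913, 0.5717)  len=0.3732
  (v37,v1,v2) [-++] → (0.913, -0.543135, 0.521943)–(0.913, -0.115607, 0.4644)  len=0.4314
  (v37,v2,v38) [-+-] → (0.913, -0.115607, 0.4644)–(0.913, -0.115607, 0.306356)  len=0.1580
  (v38,v2,v3) [-++] → (0.913, -0.115607, 0.306356)–(0.913, -0.115607, -0.4644)  len=0.7708
  (v38,v3,v39) [-++] → (0.913, -0.115607, -0.4644)–(0.913, -0.913, -0.5717)  len=0.8046

Chained into 2 loop(s):
  loop 1: 12 segments, perimeter = 5.5581
  loop 2: 12 segments, perimeter = 5.5581
Total perimeter = 11.116

loops=2 perimeter=11.116


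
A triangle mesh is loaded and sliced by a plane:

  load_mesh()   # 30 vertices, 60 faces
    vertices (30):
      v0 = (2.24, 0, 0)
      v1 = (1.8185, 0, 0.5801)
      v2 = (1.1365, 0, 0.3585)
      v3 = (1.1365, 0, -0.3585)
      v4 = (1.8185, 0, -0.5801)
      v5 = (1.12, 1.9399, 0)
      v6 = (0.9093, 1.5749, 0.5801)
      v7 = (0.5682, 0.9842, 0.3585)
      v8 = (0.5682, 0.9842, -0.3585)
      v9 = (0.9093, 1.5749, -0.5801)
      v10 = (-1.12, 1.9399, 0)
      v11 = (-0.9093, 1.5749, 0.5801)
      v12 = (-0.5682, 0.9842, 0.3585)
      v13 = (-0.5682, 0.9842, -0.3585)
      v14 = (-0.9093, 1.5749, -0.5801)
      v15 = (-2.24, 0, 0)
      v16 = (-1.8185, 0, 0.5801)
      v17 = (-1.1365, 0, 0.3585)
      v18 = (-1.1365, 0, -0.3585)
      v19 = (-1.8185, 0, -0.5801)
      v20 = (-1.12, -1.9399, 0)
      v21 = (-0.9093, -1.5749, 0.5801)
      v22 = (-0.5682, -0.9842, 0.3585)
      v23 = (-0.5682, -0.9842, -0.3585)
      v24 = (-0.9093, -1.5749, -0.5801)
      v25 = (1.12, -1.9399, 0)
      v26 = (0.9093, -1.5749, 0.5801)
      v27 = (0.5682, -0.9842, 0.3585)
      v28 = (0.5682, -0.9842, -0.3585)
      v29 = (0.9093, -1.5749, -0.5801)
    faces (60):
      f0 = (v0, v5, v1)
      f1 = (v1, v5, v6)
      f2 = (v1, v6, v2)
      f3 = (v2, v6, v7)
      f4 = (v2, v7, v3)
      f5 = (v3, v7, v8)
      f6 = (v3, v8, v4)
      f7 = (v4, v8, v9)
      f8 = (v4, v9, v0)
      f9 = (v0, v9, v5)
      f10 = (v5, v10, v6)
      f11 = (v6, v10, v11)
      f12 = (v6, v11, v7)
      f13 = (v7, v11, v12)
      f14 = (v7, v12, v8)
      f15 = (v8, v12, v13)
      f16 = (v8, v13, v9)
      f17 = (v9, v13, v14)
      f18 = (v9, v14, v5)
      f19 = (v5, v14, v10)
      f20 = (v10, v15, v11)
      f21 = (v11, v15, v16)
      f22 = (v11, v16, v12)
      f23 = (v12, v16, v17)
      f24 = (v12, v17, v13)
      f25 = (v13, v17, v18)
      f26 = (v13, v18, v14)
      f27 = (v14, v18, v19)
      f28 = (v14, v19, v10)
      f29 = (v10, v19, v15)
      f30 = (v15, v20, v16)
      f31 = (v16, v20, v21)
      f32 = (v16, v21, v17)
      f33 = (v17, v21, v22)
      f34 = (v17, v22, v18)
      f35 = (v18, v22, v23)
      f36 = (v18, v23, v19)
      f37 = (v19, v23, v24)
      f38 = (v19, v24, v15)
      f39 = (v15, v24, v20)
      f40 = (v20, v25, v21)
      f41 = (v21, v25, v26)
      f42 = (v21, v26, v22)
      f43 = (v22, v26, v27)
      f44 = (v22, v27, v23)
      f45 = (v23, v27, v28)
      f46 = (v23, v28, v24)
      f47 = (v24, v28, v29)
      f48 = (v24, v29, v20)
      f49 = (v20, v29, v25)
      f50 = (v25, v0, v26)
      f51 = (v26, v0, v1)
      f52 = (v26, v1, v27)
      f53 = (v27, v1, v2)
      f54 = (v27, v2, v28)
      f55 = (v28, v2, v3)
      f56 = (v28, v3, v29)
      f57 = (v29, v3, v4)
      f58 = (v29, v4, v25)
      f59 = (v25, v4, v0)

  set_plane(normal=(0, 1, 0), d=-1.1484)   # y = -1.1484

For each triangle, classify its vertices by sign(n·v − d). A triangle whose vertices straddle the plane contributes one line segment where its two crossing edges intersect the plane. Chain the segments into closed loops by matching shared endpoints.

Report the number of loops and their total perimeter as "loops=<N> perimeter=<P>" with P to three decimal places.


loops=1 perimeter=7.592

Straddling triangles (18 of 60):
  (v15,v20,v16) [+-+] → (-1.57697, -1.1484, 0)–(-1.405, -1.1484, 0.236687)  len=0.2926
  (v16,v20,v21) [+--] → (-1.405, -1.1484, 0.236687)–(-1.15552, -1.1484, 0.5801)  len=0.4245
  (v16,v21,v17) [+-+] → (-1.15552, -1.1484, 0.5801)–(-0.970828, -1.1484, 0.520088)  len=0.1942
  (v17,v21,v22) [+-+] → (-0.970828, -1.1484, 0.520088)–(-0.663017, -1.1484, 0.420099)  len=0.3236
  (v19,v23,v24) [++-] → (-0.663017, -1.1484, -0.420099)–(-1.15552, -1.1484, -0.5801)  len=0.5178
  (v19,v24,v15) [+-+] → (-1.15552, -1.1484, -0.5801)–(-1.26967, -1.1484, -0.423003)  len=0.1942
  (v15,v24,v20) [+--] → (-1.26967, -1.1484, -0.423003)–(-1.57697, -1.1484, 0)  len=0.5228
  (v21,v26,v22) [--+] → (-0.157492, -1.1484, 0.420099)–(-0.663017, -1.1484, 0.420099)  len=0.5055
  (v22,v26,v27) [+-+] → (-0.157492, -1.1484, 0.420099)–(0.663017, -1.1484, 0.420099)  len=0.8205
  (v23,v28,v24) [++-] → (0.157492, -1.1484, -0.420099)–(-0.663017, -1.1484, -0.420099)  len=0.8205
  (v24,v28,v29) [-+-] → (0.157492, -1.1484, -0.420099)–(0.663017, -1.1484, -0.420099)  len=0.5055
  (v25,v0,v26) [-+-] → (1.57697, -1.1484, 0)–(1.26967, -1.1484, 0.423003)  len=0.5228
  (v26,v0,v1) [-++] → (1.26967, -1.1484, 0.423003)–(1.15552, -1.1484, 0.5801)  len=0.1942
  (v26,v1,v27) [-++] → (1.15552, -1.1484, 0.5801)–(0.663017, -1.1484, 0.420099)  len=0.5178
  (v28,v3,v29) [++-] → (0.970828, -1.1484, -0.520088)–(0.663017, -1.1484, -0.420099)  len=0.3236
  (v29,v3,v4) [-++] → (0.970828, -1.1484, -0.520088)–(1.15552, -1.1484, -0.5801)  len=0.1942
  (v29,v4,v25) [-+-] → (1.15552, -1.1484, -0.5801)–(1.405, -1.1484, -0.236687)  len=0.4245
  (v25,v4,v0) [-++] → (1.405, -1.1484, -0.236687)–(1.57697, -1.1484, 0)  len=0.2926

Chained into 1 loop(s):
  loop 1: 18 segments, perimeter = 7.5916
Total perimeter = 7.592


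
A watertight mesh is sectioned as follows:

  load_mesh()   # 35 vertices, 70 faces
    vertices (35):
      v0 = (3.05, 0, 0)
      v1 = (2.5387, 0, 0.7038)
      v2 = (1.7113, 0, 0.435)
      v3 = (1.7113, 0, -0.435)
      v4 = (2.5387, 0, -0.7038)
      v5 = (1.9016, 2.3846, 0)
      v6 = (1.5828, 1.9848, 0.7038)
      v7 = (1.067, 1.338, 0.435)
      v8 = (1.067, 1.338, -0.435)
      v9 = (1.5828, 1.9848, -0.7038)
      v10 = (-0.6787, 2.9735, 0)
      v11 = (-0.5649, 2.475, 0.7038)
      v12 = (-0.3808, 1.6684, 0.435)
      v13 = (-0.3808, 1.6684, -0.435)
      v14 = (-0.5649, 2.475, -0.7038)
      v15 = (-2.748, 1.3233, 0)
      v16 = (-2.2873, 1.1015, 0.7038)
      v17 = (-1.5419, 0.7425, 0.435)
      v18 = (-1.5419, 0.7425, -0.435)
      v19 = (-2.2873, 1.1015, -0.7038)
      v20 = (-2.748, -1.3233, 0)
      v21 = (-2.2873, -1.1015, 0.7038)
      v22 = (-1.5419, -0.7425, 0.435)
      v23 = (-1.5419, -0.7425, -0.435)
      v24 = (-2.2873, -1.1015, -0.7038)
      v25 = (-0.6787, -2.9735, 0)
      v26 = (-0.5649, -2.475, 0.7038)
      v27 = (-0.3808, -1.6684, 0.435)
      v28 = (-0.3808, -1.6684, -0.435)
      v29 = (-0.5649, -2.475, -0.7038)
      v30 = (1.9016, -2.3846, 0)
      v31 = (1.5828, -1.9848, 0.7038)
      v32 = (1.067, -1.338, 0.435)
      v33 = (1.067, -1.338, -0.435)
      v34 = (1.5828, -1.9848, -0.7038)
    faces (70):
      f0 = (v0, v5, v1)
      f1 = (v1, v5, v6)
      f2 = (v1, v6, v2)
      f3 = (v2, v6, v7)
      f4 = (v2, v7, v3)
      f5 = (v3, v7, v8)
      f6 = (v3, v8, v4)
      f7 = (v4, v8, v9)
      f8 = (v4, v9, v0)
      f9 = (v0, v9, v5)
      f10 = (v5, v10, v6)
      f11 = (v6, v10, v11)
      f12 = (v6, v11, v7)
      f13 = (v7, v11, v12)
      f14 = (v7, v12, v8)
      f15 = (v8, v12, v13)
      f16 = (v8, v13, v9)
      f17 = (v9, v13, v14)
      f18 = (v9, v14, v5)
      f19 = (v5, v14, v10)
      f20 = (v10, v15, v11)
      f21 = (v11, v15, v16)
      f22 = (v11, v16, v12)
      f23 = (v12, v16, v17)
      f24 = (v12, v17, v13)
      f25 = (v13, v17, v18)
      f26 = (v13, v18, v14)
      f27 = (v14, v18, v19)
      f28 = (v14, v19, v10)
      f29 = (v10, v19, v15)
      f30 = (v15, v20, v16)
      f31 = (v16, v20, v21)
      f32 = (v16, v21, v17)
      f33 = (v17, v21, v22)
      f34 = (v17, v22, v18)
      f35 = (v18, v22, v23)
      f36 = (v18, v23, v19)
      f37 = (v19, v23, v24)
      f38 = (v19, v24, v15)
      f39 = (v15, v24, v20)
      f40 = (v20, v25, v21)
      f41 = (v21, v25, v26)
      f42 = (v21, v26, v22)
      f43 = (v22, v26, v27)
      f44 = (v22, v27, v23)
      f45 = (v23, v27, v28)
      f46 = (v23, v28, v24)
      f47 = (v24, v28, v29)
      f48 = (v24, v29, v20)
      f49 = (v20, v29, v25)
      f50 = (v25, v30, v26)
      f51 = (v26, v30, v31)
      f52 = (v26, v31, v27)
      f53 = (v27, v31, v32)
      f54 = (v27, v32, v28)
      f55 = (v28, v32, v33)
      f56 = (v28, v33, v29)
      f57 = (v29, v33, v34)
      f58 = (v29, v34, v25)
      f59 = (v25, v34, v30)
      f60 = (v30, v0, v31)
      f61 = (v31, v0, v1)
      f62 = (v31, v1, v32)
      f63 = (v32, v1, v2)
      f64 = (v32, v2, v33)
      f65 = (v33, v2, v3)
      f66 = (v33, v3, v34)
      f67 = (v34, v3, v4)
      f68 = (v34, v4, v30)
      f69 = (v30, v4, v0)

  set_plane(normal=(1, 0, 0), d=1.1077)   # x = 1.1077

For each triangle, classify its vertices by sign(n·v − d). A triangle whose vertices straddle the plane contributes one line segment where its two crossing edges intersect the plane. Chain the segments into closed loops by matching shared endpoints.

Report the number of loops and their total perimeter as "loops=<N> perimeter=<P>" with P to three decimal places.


Straddling triangles (24 of 70):
  (v2,v6,v7) [++-] → (1.1077, 1.38904, 0.45621)–(1.1077, 1.25348, 0.435)  len=0.1372
  (v2,v7,v3) [+-+] → (1.1077, 1.25348, 0.435)–(1.1077, 1.25348, 0.380043)  len=0.0550
  (v3,v7,v8) [+--] → (1.1077, 1.25348, 0.380043)–(1.1077, 1.25348, -0.435)  len=0.8150
  (v3,v8,v4) [+-+] → (1.1077, 1.25348, -0.435)–(1.1077, 1.301, -0.442434)  len=0.0481
  (v4,v8,v9) [+-+] → (1.1077, 1.301, -0.442434)–(1.1077, 1.38904, -0.45621)  len=0.0891
  (v5,v10,v6) [+-+] → (1.1077, 2.56579, 0)–(1.1077, 2.19251, 0.555944)  len=0.6696
  (v6,v10,v11) [+--] → (1.1077, 2.19251, 0.555944)–(1.1077, 2.09324, 0.7038)  len=0.1781
  (v6,v11,v7) [+--] → (1.1077, 2.09324, 0.7038)–(1.1077, 1.38904, 0.45621)  len=0.7465
  (v8,v13,v9) [--+] → (1.1077, 1.90825, -0.638763)–(1.1077, 1.38904, -0.45621)  len=0.5504
  (v9,v13,v14) [+--] → (1.1077, 1.90825, -0.638763)–(1.1077, 2.09324, -0.7038)  len=0.1961
  (v9,v14,v5) [+-+] → (1.1077, 2.09324, -0.7038)–(1.1077, 2.4137, -0.226534)  len=0.5749
  (v5,v14,v10) [+--] → (1.1077, 2.4137, -0.226534)–(1.1077, 2.56579, 0)  len=0.2729
  (v25,v30,v26) [-+-] → (1.1077, -2.56579, 0)–(1.1077, -2.4137, 0.226534)  len=0.2729
  (v26,v30,v31) [-++] → (1.1077, -2.4137, 0.226534)–(1.1077, -2.09324, 0.7038)  len=0.5749
  (v26,v31,v27) [-+-] → (1.1077, -2.09324, 0.7038)–(1.1077, -1.90825, 0.638763)  len=0.1961
  (v27,v31,v32) [-+-] → (1.1077, -1.90825, 0.638763)–(1.1077, -1.38904, 0.45621)  len=0.5504
  (v29,v33,v34) [--+] → (1.1077, -1.38904, -0.45621)–(1.1077, -2.09324, -0.7038)  len=0.7465
  (v29,v34,v25) [-+-] → (1.1077, -2.09324, -0.7038)–(1.1077, -2.19251, -0.555944)  len=0.1781
  (v25,v34,v30) [-++] → (1.1077, -2.19251, -0.555944)–(1.1077, -2.56579, 0)  len=0.6696
  (v31,v1,v32) [++-] → (1.1077, -1.301, 0.442434)–(1.1077, -1.38904, 0.45621)  len=0.0891
  (v32,v1,v2) [-++] → (1.1077, -1.301, 0.442434)–(1.1077, -1.25348, 0.435)  len=0.0481
  (v32,v2,v33) [-+-] → (1.1077, -1.25348, 0.435)–(1.1077, -1.25348, -0.380043)  len=0.8150
  (v33,v2,v3) [-++] → (1.1077, -1.25348, -0.380043)–(1.1077, -1.25348, -0.435)  len=0.0550
  (v33,v3,v34) [-++] → (1.1077, -1.25348, -0.435)–(1.1077, -1.38904, -0.45621)  len=0.1372

Chained into 2 loop(s):
  loop 1: 12 segments, perimeter = 4.3328
  loop 2: 12 segments, perimeter = 4.3328
Total perimeter = 8.666

loops=2 perimeter=8.666


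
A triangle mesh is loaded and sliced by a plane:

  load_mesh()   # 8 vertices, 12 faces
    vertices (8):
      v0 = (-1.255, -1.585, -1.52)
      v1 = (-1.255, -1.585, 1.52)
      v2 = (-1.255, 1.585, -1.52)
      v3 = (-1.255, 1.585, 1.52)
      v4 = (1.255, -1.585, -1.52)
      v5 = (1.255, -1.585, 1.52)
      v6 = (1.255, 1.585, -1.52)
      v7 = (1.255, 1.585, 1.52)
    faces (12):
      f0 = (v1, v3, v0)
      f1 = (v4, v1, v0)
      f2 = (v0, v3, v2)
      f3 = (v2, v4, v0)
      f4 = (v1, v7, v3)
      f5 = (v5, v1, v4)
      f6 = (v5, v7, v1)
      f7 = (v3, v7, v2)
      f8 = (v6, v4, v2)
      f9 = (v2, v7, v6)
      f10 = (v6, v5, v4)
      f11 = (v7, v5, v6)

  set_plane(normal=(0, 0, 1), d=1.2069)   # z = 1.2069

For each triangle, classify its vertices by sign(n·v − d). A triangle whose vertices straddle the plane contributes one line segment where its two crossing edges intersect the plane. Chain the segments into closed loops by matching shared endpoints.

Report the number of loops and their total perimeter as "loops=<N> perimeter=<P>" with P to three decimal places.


Straddling triangles (8 of 12):
  (v1,v3,v0) [++-] → (-1.255, 1.25851, 1.2069)–(-1.255, -1.585, 1.2069)  len=2.8435
  (v4,v1,v0) [-+-] → (-0.996487, -1.585, 1.2069)–(-1.255, -1.585, 1.2069)  len=0.2585
  (v0,v3,v2) [-+-] → (-1.255, 1.25851, 1.2069)–(-1.255, 1.585, 1.2069)  len=0.3265
  (v5,v1,v4) [++-] → (-0.996487, -1.585, 1.2069)–(1.255, -1.585, 1.2069)  len=2.2515
  (v3,v7,v2) [++-] → (0.996487, 1.585, 1.2069)–(-1.255, 1.585, 1.2069)  len=2.2515
  (v2,v7,v6) [-+-] → (0.996487, 1.585, 1.2069)–(1.255, 1.585, 1.2069)  len=0.2585
  (v6,v5,v4) [-+-] → (1.255, -1.25851, 1.2069)–(1.255, -1.585, 1.2069)  len=0.3265
  (v7,v5,v6) [++-] → (1.255, -1.25851, 1.2069)–(1.255, 1.585, 1.2069)  len=2.8435

Chained into 1 loop(s):
  loop 1: 8 segments, perimeter = 11.3600
Total perimeter = 11.360

loops=1 perimeter=11.360


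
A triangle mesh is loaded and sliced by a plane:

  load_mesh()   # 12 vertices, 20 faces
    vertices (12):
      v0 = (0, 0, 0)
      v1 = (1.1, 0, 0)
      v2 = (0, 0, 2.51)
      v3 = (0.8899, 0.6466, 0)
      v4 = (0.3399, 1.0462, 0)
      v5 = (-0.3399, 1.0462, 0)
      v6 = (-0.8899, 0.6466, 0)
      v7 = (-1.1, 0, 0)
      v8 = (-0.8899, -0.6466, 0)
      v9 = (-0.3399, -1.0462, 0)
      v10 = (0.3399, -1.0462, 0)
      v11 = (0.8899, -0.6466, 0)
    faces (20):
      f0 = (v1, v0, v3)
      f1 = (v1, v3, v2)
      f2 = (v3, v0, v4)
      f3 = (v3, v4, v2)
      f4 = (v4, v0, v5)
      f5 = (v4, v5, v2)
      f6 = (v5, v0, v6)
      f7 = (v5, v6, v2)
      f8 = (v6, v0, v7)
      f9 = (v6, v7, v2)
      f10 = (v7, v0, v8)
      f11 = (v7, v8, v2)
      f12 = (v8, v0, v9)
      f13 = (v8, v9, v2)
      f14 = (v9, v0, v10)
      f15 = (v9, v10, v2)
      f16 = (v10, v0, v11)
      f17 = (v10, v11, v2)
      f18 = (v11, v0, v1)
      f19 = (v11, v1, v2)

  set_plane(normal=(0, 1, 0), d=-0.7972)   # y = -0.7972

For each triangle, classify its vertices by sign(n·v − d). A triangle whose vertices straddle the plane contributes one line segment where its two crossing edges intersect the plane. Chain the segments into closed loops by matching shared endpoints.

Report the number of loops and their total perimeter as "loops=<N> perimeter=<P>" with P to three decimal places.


Straddling triangles (6 of 20):
  (v8,v0,v9) [++-] → (-0.259002, -0.7972, 0)–(-0.682618, -0.7972, 0)  len=0.4236
  (v8,v9,v2) [+-+] → (-0.682618, -0.7972, 0)–(-0.259002, -0.7972, 0.597391)  len=0.7323
  (v9,v0,v10) [-+-] → (-0.259002, -0.7972, 0)–(0.259002, -0.7972, 0)  len=0.5180
  (v9,v10,v2) [--+] → (0.259002, -0.7972, 0.597391)–(-0.259002, -0.7972, 0.597391)  len=0.5180
  (v10,v0,v11) [-++] → (0.259002, -0.7972, 0)–(0.682618, -0.7972, 0)  len=0.4236
  (v10,v11,v2) [-++] → (0.682618, -0.7972, 0)–(0.259002, -0.7972, 0.597391)  len=0.7323

Chained into 1 loop(s):
  loop 1: 6 segments, perimeter = 3.3479
Total perimeter = 3.348

loops=1 perimeter=3.348


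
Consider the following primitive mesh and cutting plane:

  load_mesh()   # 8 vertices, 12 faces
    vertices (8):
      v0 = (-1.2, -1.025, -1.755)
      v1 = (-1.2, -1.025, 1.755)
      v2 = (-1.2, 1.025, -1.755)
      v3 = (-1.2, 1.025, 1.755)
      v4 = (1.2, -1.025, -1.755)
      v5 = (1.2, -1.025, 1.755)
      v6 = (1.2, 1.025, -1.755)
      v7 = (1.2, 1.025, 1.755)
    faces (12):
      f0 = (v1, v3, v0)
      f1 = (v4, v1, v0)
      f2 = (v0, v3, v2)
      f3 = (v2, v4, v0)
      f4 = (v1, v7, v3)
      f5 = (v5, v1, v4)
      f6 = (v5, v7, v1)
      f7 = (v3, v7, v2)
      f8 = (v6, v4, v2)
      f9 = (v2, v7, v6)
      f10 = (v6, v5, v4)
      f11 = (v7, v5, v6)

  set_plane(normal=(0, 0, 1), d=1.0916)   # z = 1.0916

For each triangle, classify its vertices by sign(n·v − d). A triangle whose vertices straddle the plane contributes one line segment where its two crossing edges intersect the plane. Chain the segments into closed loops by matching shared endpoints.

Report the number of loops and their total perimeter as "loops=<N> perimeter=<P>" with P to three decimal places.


loops=1 perimeter=8.900

Straddling triangles (8 of 12):
  (v1,v3,v0) [++-] → (-1.2, 0.637544, 1.0916)–(-1.2, -1.025, 1.0916)  len=1.6625
  (v4,v1,v0) [-+-] → (-0.746393, -1.025, 1.0916)–(-1.2, -1.025, 1.0916)  len=0.4536
  (v0,v3,v2) [-+-] → (-1.2, 0.637544, 1.0916)–(-1.2, 1.025, 1.0916)  len=0.3875
  (v5,v1,v4) [++-] → (-0.746393, -1.025, 1.0916)–(1.2, -1.025, 1.0916)  len=1.9464
  (v3,v7,v2) [++-] → (0.746393, 1.025, 1.0916)–(-1.2, 1.025, 1.0916)  len=1.9464
  (v2,v7,v6) [-+-] → (0.746393, 1.025, 1.0916)–(1.2, 1.025, 1.0916)  len=0.4536
  (v6,v5,v4) [-+-] → (1.2, -0.637544, 1.0916)–(1.2, -1.025, 1.0916)  len=0.3875
  (v7,v5,v6) [++-] → (1.2, -0.637544, 1.0916)–(1.2, 1.025, 1.0916)  len=1.6625

Chained into 1 loop(s):
  loop 1: 8 segments, perimeter = 8.9000
Total perimeter = 8.900


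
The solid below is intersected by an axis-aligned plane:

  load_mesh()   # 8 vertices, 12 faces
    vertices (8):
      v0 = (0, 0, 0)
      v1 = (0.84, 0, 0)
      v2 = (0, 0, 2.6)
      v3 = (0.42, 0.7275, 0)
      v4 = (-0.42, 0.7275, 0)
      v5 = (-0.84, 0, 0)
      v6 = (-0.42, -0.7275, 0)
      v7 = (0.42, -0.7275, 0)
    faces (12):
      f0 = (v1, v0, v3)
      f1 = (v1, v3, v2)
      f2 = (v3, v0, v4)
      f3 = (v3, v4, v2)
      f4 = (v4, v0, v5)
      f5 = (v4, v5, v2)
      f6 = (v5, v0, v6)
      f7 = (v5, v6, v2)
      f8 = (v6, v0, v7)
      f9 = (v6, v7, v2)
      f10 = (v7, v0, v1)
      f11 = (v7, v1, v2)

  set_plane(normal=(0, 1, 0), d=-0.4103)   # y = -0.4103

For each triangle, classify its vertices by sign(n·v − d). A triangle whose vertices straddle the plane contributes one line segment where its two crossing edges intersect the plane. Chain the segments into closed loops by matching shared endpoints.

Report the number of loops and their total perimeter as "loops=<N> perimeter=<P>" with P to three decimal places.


loops=1 perimeter=4.063

Straddling triangles (6 of 12):
  (v5,v0,v6) [++-] → (-0.236874, -0.4103, 0)–(-0.603126, -0.4103, 0)  len=0.3663
  (v5,v6,v2) [+-+] → (-0.603126, -0.4103, 0)–(-0.236874, -0.4103, 1.13364)  len=1.1913
  (v6,v0,v7) [-+-] → (-0.236874, -0.4103, 0)–(0.236874, -0.4103, 0)  len=0.4737
  (v6,v7,v2) [--+] → (0.236874, -0.4103, 1.13364)–(-0.236874, -0.4103, 1.13364)  len=0.4737
  (v7,v0,v1) [-++] → (0.236874, -0.4103, 0)–(0.603126, -0.4103, 0)  len=0.3663
  (v7,v1,v2) [-++] → (0.603126, -0.4103, 0)–(0.236874, -0.4103, 1.13364)  len=1.1913

Chained into 1 loop(s):
  loop 1: 6 segments, perimeter = 4.0627
Total perimeter = 4.063


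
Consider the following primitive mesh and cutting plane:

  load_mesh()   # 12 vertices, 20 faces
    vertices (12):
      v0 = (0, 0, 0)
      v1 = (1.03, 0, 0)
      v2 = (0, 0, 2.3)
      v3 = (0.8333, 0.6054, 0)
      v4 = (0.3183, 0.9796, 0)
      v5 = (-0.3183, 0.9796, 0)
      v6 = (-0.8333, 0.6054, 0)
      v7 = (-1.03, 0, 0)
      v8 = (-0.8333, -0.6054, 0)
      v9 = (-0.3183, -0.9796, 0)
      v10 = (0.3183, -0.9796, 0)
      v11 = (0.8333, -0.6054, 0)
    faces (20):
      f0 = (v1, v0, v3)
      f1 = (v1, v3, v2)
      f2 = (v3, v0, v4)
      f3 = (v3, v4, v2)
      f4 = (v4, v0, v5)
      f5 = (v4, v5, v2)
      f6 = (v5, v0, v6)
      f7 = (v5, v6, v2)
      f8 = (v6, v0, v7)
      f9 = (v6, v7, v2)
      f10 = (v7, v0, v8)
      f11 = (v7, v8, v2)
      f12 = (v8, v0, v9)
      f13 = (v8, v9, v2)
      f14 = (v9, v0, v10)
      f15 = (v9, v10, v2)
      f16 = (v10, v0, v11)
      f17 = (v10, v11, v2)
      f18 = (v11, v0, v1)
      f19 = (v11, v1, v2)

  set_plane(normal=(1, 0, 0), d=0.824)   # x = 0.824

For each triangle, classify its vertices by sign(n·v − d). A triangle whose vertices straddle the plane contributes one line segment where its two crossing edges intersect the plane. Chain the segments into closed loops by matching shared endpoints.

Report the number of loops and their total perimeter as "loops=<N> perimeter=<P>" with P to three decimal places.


Straddling triangles (8 of 20):
  (v1,v0,v3) [+-+] → (0.824, 0, 0)–(0.824, 0.598643, 0)  len=0.5986
  (v1,v3,v2) [++-] → (0.824, 0.598643, 0.025669)–(0.824, 0, 0.46)  len=0.7396
  (v3,v0,v4) [+--] → (0.824, 0.598643, 0)–(0.824, 0.612157, 0)  len=0.0135
  (v3,v4,v2) [+--] → (0.824, 0.612157, 0)–(0.824, 0.598643, 0.025669)  len=0.0290
  (v10,v0,v11) [--+] → (0.824, -0.598643, 0)–(0.824, -0.612157, 0)  len=0.0135
  (v10,v11,v2) [-+-] → (0.824, -0.612157, 0)–(0.824, -0.598643, 0.025669)  len=0.0290
  (v11,v0,v1) [+-+] → (0.824, -0.598643, 0)–(0.824, 0, 0)  len=0.5986
  (v11,v1,v2) [++-] → (0.824, 0, 0.46)–(0.824, -0.598643, 0.025669)  len=0.7396

Chained into 1 loop(s):
  loop 1: 8 segments, perimeter = 2.7615
Total perimeter = 2.762

loops=1 perimeter=2.762


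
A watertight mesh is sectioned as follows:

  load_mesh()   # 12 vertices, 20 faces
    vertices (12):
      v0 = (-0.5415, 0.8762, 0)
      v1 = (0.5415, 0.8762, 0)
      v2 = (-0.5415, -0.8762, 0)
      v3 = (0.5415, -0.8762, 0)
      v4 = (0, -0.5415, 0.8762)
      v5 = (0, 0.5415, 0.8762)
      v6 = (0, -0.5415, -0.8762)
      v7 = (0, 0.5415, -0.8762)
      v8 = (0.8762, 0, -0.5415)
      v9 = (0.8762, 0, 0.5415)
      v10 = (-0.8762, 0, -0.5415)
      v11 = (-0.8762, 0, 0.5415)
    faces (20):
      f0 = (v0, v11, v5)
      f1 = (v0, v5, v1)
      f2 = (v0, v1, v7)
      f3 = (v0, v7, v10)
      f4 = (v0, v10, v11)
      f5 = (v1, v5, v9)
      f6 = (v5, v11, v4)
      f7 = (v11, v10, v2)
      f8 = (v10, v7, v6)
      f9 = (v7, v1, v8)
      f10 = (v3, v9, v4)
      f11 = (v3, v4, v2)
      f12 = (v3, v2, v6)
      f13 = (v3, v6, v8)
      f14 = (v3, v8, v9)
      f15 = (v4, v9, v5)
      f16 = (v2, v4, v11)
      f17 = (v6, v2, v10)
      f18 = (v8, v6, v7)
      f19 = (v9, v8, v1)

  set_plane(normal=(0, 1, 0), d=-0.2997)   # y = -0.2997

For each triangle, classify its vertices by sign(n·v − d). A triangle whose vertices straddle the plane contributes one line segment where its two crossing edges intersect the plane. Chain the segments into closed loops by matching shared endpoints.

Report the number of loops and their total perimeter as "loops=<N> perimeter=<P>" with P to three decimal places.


loops=1 perimeter=5.196

Straddling triangles (10 of 20):
  (v5,v11,v4) [++-] → (-0.391256, -0.2997, 0.726744)–(0, -0.2997, 0.8762)  len=0.4188
  (v11,v10,v2) [++-] → (-0.761717, -0.2997, -0.356283)–(-0.761717, -0.2997, 0.356283)  len=0.7126
  (v10,v7,v6) [++-] → (0, -0.2997, -0.8762)–(-0.391256, -0.2997, -0.726744)  len=0.4188
  (v3,v9,v4) [-+-] → (0.761717, -0.2997, 0.356283)–(0.391256, -0.2997, 0.726744)  len=0.5239
  (v3,v6,v8) [--+] → (0.391256, -0.2997, -0.726744)–(0.761717, -0.2997, -0.356283)  len=0.5239
  (v3,v8,v9) [-++] → (0.761717, -0.2997, -0.356283)–(0.761717, -0.2997, 0.356283)  len=0.7126
  (v4,v9,v5) [-++] → (0.391256, -0.2997, 0.726744)–(0, -0.2997, 0.8762)  len=0.4188
  (v2,v4,v11) [--+] → (-0.391256, -0.2997, 0.726744)–(-0.761717, -0.2997, 0.356283)  len=0.5239
  (v6,v2,v10) [--+] → (-0.761717, -0.2997, -0.356283)–(-0.391256, -0.2997, -0.726744)  len=0.5239
  (v8,v6,v7) [+-+] → (0.391256, -0.2997, -0.726744)–(0, -0.2997, -0.8762)  len=0.4188

Chained into 1 loop(s):
  loop 1: 10 segments, perimeter = 5.1961
Total perimeter = 5.196
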